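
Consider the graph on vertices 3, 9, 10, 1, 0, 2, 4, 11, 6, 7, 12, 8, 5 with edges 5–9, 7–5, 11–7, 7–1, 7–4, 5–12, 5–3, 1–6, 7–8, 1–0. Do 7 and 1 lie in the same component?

From 7 we can reach 0, 1, 3, 4, 5, 6, 7, 8, 9, 11, 12, which includes 1.

Yes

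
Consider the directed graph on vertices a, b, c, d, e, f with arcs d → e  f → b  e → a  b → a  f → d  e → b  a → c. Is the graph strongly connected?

No

There is no directed path from d to f, so the graph is not strongly connected.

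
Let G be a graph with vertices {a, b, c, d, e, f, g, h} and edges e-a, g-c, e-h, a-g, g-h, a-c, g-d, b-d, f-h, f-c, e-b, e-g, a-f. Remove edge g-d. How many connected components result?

1

g and d are still connected via g-e-b-d, so the component count stays at 1.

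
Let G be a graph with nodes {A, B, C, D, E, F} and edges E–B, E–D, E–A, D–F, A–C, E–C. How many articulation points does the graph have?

2

Removing D increases the component count from 1 to 2, so D is a cut vertex.
Removing E increases the component count from 1 to 3, so E is a cut vertex.
By contrast removing B leaves 1 component; it is not a cut vertex. No other vertex is a cut vertex either.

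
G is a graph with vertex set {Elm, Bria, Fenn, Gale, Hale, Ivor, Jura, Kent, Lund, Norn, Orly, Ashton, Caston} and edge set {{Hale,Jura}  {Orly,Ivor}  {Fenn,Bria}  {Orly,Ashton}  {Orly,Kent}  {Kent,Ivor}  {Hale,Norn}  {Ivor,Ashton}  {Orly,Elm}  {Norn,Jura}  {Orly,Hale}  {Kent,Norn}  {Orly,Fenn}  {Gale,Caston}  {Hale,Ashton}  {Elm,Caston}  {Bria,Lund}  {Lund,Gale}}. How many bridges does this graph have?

0

The edges on the cycle Orly-Kent-Norn-Jura-Hale-Orly are not bridges since each lies on that cycle.
Every edge lies on some cycle, so there are no bridges.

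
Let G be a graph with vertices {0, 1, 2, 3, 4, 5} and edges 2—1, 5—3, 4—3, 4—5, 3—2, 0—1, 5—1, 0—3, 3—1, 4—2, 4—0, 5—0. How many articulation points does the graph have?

0

Removing 0, for instance, still leaves 1 component. No single vertex removal increases the component count — the graph has no articulation points.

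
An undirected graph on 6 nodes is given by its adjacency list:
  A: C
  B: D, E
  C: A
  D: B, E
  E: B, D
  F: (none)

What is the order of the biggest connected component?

F is isolated — a component by itself.
Starting from A we can reach A, C. That is one component of size 2.
Starting from B we can reach B, D, E. That is one component of size 3.
The largest has 3 vertices.

3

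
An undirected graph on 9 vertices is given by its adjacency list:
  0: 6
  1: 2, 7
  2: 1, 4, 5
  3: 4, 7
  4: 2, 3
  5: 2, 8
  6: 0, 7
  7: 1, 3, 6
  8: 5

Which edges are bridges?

0-6, 2-5, 5-8, 6-7

The edges on the cycle 7-1-2-4-3-7 are not bridges since each lies on that cycle.
But removing 0-6 disconnects 0 from 6; removing 5-8 disconnects 5 from 8; removing 2-5 disconnects 2 from 5; removing 7-6 disconnects 7 from 6 — these are bridges.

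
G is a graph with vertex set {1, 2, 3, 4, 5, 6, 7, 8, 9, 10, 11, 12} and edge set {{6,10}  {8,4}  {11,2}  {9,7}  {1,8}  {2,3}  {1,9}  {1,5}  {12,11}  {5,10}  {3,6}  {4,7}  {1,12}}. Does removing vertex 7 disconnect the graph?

Deleting 7 leaves 1 component (was 1) (its neighbors 4, 9 remain connected to each other), so 7 is not a cut vertex.

No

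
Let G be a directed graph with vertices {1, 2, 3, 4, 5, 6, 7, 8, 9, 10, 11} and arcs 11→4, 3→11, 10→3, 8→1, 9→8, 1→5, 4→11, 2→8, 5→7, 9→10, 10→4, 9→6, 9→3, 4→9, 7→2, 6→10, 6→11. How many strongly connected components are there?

2

{3, 4, 6, 9, 10, 11} are all mutually reachable — one SCC of size 6.
{1, 2, 5, 7, 8} are all mutually reachable — one SCC of size 5.
That gives 2 strongly connected components.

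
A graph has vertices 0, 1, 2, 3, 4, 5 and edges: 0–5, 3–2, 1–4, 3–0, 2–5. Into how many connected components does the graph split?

2

Starting from 1 we can reach 1, 4. That is one component of size 2.
Starting from 0 we can reach 0, 2, 3, 5. That is one component of size 4.
Total: 2 components.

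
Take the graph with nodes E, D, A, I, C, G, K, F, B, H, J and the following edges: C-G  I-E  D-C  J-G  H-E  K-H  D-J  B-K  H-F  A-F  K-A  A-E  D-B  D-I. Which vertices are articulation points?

Removing D increases the component count from 1 to 2, so D is a cut vertex.
By contrast removing I leaves 1 component; it is not a cut vertex. No other vertex is a cut vertex either.

D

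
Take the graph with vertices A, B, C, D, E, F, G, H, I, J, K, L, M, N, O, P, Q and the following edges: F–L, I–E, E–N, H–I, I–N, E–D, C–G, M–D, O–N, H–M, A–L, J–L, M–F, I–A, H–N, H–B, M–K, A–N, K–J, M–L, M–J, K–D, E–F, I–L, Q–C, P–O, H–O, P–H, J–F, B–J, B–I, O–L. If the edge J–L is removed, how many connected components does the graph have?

2

J and L are still connected via J-M-L, so the component count stays at 2.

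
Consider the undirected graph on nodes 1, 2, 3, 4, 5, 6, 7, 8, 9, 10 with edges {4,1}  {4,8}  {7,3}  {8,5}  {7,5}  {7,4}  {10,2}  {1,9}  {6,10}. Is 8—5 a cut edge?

No

After removing 8—5, the path 8-4-7-5 still connects them, so the edge is not a bridge.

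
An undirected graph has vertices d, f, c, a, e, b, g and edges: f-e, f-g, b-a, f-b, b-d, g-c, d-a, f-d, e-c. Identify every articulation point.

Removing f increases the component count from 1 to 2, so f is a cut vertex.
By contrast removing b leaves 1 component; it is not a cut vertex. No other vertex is a cut vertex either.

f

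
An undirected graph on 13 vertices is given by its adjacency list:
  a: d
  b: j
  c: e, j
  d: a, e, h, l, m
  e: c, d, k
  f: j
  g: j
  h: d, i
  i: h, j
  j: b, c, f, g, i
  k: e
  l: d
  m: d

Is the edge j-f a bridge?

Removing j-f leaves no path between j and f: the component count goes from 1 to 2. So it is a bridge.

Yes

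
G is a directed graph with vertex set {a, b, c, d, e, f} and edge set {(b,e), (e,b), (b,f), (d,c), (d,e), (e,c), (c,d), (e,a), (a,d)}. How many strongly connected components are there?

{a, b, c, d, e} are all mutually reachable — one SCC of size 5.
{f} is an SCC by itself.
That gives 2 strongly connected components.

2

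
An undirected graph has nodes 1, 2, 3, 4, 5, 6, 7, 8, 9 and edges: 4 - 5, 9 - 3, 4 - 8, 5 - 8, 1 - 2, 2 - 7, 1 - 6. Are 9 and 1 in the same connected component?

The component containing 9 is {3, 9}, and 1 is not in it.

No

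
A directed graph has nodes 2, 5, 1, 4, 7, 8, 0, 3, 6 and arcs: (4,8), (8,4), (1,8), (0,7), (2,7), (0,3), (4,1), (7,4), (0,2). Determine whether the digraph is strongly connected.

No

There is no directed path from 6 to 2, so the graph is not strongly connected.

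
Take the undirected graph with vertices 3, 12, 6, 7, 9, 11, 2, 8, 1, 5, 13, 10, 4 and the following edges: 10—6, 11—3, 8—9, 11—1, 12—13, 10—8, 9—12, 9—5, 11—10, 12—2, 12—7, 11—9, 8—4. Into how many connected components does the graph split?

1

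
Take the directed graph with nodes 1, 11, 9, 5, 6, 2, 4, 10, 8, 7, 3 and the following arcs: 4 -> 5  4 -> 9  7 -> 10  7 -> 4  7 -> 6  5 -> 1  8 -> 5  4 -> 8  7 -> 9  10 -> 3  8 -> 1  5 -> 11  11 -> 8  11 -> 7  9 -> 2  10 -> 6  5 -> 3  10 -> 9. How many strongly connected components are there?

{4, 5, 7, 8, 11} are all mutually reachable — one SCC of size 5.
{10} is an SCC by itself.
{3} is an SCC by itself.
{9} is an SCC by itself.
{6} is an SCC by itself.
(and 2 more singleton SCCs)
That gives 7 strongly connected components.

7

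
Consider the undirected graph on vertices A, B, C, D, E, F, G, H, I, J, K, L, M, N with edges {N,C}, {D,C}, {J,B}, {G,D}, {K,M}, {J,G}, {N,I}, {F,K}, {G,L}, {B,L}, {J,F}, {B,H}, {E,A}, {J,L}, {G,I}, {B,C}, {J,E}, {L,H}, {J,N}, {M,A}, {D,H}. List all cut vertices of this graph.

Removing J increases the component count from 1 to 2, so J is a cut vertex.
By contrast removing I leaves 1 component; it is not a cut vertex. No other vertex is a cut vertex either.

J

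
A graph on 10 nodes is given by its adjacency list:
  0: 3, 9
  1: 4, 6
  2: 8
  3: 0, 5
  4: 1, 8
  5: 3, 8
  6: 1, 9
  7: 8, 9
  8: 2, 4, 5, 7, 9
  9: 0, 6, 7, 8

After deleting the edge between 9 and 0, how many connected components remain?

9 and 0 are still connected via 9-8-5-3-0, so the component count stays at 1.

1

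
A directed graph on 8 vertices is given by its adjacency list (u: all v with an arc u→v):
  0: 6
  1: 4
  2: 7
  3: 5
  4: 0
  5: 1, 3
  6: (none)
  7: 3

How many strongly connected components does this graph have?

{3, 5} are all mutually reachable — one SCC of size 2.
{4} is an SCC by itself.
{0} is an SCC by itself.
{7} is an SCC by itself.
{6} is an SCC by itself.
(and 2 more singleton SCCs)
That gives 7 strongly connected components.

7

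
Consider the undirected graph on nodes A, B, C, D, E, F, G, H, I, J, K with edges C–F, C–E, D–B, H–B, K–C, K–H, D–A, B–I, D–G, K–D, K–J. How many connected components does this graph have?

Starting from A we can reach A, B, C, D, E, F, G, H, I, J, K. That is one component of size 11.
Total: 1 component.

1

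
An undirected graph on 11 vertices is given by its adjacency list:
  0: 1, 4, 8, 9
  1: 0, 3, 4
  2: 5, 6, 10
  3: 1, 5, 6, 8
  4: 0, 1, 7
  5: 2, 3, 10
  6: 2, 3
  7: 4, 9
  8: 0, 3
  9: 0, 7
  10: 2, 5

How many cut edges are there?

0

The edges on the cycle 1-4-7-9-0-1 are not bridges since each lies on that cycle.
Every edge lies on some cycle, so there are no bridges.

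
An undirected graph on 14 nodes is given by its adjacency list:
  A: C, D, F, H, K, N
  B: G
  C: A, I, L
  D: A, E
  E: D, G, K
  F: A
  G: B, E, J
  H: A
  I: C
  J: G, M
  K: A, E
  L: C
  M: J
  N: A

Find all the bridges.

A-C, A-F, A-H, A-N, B-G, C-I, C-L, E-G, G-J, J-M

The edges on the cycle D-E-K-A-D are not bridges since each lies on that cycle.
But removing E-G disconnects E from G; removing A-H disconnects A from H; removing G-J disconnects G from J; removing A-C disconnects A from C — these are bridges.
In total 10 edges are bridges.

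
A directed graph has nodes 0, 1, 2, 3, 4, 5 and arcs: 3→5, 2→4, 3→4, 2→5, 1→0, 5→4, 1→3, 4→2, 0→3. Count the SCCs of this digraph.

4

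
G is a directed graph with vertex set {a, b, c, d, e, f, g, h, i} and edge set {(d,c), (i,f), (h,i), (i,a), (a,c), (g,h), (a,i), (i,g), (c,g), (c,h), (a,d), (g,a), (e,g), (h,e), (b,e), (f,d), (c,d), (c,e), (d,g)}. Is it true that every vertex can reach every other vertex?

No

There is no directed path from e to b, so the graph is not strongly connected.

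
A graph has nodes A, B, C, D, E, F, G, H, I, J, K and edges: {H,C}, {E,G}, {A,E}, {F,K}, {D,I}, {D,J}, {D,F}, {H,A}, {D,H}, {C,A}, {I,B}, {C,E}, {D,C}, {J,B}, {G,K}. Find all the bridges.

The edges on the cycle D-H-A-C-D are not bridges since each lies on that cycle.
Every edge lies on some cycle, so there are no bridges.

none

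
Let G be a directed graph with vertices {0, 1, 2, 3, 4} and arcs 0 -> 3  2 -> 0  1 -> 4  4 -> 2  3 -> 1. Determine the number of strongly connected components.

{0, 1, 2, 3, 4} are all mutually reachable — one SCC of size 5.
That gives 1 strongly connected component.

1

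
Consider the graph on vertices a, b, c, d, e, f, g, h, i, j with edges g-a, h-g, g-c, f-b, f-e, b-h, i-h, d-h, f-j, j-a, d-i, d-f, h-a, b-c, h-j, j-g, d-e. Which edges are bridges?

none

The edges on the cycle d-f-b-c-g-h-d are not bridges since each lies on that cycle.
Every edge lies on some cycle, so there are no bridges.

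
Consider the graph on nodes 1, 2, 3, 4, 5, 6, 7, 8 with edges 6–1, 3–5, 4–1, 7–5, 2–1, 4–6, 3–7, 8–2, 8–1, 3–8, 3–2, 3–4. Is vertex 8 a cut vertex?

No

Deleting 8 leaves 1 component (was 1) (its neighbors 1, 2, 3 remain connected to each other), so 8 is not a cut vertex.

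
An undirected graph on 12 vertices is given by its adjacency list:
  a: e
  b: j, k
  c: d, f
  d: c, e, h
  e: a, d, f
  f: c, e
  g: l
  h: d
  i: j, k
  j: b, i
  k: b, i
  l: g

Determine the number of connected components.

Starting from g we can reach g, l. That is one component of size 2.
Starting from b we can reach b, i, j, k. That is one component of size 4.
Starting from a we can reach a, c, d, e, f, h. That is one component of size 6.
Total: 3 components.

3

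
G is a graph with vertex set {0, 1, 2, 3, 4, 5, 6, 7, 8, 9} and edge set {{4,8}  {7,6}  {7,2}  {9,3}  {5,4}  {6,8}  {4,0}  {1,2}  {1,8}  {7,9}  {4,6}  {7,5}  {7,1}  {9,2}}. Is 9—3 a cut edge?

Yes

Removing 9—3 leaves no path between 9 and 3: the component count goes from 1 to 2. So it is a bridge.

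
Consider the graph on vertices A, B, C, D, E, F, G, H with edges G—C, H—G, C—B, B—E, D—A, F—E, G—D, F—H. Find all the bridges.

The edges on the cycle F-H-G-C-B-E-F are not bridges since each lies on that cycle.
But removing D—A disconnects D from A; removing G—D disconnects G from D — these are bridges.

A-D, D-G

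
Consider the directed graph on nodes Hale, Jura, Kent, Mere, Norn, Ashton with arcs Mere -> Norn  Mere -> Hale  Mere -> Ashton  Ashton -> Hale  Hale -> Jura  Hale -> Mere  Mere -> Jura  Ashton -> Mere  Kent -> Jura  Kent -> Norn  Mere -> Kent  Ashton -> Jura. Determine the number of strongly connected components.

4

{Hale, Mere, Ashton} are all mutually reachable — one SCC of size 3.
{Kent} is an SCC by itself.
{Norn} is an SCC by itself.
{Jura} is an SCC by itself.
That gives 4 strongly connected components.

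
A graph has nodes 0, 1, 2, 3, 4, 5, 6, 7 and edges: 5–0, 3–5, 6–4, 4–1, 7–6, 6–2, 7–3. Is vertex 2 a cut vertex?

No

Deleting 2 leaves 1 component (was 1), so 2 is not a cut vertex.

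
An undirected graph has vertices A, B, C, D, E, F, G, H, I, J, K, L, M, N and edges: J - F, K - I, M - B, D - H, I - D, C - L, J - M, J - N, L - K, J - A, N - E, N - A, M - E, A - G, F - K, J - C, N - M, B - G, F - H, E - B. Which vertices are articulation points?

J

Removing J increases the component count from 1 to 2, so J is a cut vertex.
By contrast removing A leaves 1 component; it is not a cut vertex. No other vertex is a cut vertex either.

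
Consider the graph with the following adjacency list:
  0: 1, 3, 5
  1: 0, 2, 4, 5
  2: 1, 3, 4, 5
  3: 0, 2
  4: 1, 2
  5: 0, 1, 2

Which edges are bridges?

none

The edges on the cycle 2-4-1-2 are not bridges since each lies on that cycle.
Every edge lies on some cycle, so there are no bridges.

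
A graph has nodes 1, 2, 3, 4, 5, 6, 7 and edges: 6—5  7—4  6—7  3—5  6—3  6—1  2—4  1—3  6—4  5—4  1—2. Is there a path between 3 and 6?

Yes

From 3 we can reach 1, 2, 3, 4, 5, 6, 7, which includes 6.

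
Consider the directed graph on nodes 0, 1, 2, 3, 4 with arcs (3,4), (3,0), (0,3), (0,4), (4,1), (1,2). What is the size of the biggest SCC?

2

{0, 3} are all mutually reachable — one SCC of size 2.
{4} is an SCC by itself.
{1} is an SCC by itself.
{2} is an SCC by itself.
The largest has 2 vertices.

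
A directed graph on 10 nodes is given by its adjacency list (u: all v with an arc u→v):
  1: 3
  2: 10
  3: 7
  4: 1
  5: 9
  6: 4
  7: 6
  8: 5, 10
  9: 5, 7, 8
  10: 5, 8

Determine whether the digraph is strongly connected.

No

There is no directed path from 3 to 10, so the graph is not strongly connected.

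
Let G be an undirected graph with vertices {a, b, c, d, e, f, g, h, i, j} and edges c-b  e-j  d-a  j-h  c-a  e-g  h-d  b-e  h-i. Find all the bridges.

e-g, h-i

The edges on the cycle c-b-e-j-h-d-a-c are not bridges since each lies on that cycle.
But removing e-g disconnects e from g; removing i-h disconnects i from h — these are bridges.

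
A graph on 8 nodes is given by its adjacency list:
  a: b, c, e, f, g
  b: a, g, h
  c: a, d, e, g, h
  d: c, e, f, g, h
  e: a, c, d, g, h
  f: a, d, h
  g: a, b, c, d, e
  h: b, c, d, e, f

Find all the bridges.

The edges on the cycle d-c-g-e-d are not bridges since each lies on that cycle.
Every edge lies on some cycle, so there are no bridges.

none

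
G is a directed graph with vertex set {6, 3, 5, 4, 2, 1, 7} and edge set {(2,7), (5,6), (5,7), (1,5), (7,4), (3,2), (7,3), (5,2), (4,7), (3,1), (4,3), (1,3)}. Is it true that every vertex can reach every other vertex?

There is no directed path from 6 to 2, so the graph is not strongly connected.

No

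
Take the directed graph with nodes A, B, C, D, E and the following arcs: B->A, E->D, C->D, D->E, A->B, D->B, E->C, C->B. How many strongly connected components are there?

{C, D, E} are all mutually reachable — one SCC of size 3.
{A, B} are all mutually reachable — one SCC of size 2.
That gives 2 strongly connected components.

2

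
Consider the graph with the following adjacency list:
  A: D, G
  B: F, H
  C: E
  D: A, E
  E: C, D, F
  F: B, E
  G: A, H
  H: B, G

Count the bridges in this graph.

The edges on the cycle D-A-G-H-B-F-E-D are not bridges since each lies on that cycle.
But removing E-C disconnects E from C — this is a bridge.

1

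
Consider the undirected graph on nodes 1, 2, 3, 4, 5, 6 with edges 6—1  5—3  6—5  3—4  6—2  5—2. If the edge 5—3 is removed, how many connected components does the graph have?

Before removal there is 1 component.
5—3 is a bridge — removing it separates 5's side from 3's side.
After removal: 2 components.

2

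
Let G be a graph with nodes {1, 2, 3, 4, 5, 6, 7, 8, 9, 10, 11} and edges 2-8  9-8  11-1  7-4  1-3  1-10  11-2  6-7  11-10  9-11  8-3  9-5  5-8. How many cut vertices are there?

1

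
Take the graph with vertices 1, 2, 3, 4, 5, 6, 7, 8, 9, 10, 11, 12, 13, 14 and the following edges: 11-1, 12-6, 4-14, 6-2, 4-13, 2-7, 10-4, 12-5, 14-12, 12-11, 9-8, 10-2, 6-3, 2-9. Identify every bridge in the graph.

The edges on the cycle 10-4-14-12-6-2-10 are not bridges since each lies on that cycle.
But removing 7-2 disconnects 7 from 2; removing 1-11 disconnects 1 from 11; removing 12-11 disconnects 12 from 11; removing 5-12 disconnects 5 from 12 — these are bridges.
In total 8 edges are bridges.

1-11, 11-12, 12-5, 13-4, 2-7, 2-9, 3-6, 8-9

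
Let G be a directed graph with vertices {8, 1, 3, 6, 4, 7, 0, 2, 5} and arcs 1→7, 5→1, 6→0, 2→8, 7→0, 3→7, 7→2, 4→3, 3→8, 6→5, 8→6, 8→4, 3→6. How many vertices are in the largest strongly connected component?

{1, 2, 3, 4, 5, 6, 7, 8} are all mutually reachable — one SCC of size 8.
{0} is an SCC by itself.
The largest has 8 vertices.

8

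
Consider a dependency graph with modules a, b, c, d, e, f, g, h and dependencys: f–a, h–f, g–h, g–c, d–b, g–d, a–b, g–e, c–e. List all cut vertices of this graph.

Removing g increases the component count from 1 to 2, so g is a cut vertex.
By contrast removing e leaves 1 component; it is not a cut vertex. No other vertex is a cut vertex either.

g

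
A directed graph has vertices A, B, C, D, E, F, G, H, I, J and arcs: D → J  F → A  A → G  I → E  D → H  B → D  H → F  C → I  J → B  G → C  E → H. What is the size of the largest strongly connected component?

{A, C, E, F, G, H, I} are all mutually reachable — one SCC of size 7.
{B, D, J} are all mutually reachable — one SCC of size 3.
The largest has 7 vertices.

7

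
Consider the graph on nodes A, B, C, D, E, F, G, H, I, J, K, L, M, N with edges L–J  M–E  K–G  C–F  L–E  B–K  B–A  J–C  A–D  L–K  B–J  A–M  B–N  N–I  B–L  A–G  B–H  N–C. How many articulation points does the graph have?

4

Removing A increases the component count from 1 to 2, so A is a cut vertex.
Removing B increases the component count from 1 to 2, so B is a cut vertex.
Removing C increases the component count from 1 to 2, so C is a cut vertex.
Likewise N is a cut vertex.
By contrast removing L leaves 1 component; it is not a cut vertex. No other vertex is a cut vertex either.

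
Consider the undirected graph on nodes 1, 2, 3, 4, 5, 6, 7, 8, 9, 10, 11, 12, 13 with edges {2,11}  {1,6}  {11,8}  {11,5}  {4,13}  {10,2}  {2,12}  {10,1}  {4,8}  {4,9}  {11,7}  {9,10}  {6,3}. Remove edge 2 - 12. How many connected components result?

2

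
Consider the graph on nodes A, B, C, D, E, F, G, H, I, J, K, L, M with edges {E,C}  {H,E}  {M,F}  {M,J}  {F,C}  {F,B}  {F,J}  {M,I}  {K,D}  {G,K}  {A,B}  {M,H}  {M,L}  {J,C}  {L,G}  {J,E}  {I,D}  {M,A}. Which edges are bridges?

none

The edges on the cycle M-H-E-J-M are not bridges since each lies on that cycle.
Every edge lies on some cycle, so there are no bridges.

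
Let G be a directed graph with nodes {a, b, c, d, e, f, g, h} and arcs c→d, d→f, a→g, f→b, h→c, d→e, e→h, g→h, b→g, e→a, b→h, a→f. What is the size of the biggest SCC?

8

{a, b, c, d, e, f, g, h} are all mutually reachable — one SCC of size 8.
The largest has 8 vertices.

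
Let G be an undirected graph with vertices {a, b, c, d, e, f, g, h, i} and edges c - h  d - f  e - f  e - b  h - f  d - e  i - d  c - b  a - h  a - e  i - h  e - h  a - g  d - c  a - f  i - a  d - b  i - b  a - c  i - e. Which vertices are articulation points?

a

Removing a increases the component count from 1 to 2, so a is a cut vertex.
By contrast removing h leaves 1 component; it is not a cut vertex. No other vertex is a cut vertex either.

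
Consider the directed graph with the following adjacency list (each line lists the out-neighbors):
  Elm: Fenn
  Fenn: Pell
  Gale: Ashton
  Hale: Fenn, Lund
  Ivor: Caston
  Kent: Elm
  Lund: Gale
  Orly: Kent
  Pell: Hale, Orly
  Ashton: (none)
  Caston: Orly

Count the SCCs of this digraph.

{Elm, Fenn, Hale, Kent, Orly, Pell} are all mutually reachable — one SCC of size 6.
{Ivor} is an SCC by itself.
{Lund} is an SCC by itself.
{Gale} is an SCC by itself.
{Caston} is an SCC by itself.
(and 1 more singleton SCC)
That gives 6 strongly connected components.

6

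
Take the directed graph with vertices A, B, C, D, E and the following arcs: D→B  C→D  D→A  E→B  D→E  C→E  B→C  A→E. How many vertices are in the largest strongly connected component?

5

{A, B, C, D, E} are all mutually reachable — one SCC of size 5.
The largest has 5 vertices.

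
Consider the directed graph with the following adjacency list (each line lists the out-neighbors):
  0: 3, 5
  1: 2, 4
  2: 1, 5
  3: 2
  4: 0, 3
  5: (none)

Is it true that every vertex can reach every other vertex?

No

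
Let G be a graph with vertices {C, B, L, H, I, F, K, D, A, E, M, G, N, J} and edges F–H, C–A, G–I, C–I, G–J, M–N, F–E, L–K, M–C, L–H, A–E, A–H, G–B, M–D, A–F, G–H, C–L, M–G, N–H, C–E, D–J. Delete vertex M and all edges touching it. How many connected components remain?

1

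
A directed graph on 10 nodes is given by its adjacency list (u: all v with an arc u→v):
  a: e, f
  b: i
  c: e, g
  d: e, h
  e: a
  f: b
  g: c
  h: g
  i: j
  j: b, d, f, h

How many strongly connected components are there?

1

{a, b, c, d, e, f, g, h, i, j} are all mutually reachable — one SCC of size 10.
That gives 1 strongly connected component.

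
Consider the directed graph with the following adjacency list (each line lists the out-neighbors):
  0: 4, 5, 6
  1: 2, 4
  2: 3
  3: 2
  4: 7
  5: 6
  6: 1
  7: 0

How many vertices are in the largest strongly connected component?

6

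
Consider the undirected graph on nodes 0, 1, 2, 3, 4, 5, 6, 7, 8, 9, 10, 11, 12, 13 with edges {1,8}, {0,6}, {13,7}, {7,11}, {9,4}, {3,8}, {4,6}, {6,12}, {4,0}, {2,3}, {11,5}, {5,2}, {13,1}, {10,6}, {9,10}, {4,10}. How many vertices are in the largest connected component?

8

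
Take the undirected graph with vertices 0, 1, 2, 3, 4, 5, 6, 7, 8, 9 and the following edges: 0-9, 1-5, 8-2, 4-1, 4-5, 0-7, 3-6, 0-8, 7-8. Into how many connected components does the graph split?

Starting from 3 we can reach 3, 6. That is one component of size 2.
Starting from 1 we can reach 1, 4, 5. That is one component of size 3.
Starting from 0 we can reach 0, 2, 7, 8, 9. That is one component of size 5.
Total: 3 components.

3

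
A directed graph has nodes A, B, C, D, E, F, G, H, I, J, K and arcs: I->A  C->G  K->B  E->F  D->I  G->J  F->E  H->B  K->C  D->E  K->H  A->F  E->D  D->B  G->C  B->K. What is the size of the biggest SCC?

5

{A, D, E, F, I} are all mutually reachable — one SCC of size 5.
{B, H, K} are all mutually reachable — one SCC of size 3.
{C, G} are all mutually reachable — one SCC of size 2.
{J} is an SCC by itself.
The largest has 5 vertices.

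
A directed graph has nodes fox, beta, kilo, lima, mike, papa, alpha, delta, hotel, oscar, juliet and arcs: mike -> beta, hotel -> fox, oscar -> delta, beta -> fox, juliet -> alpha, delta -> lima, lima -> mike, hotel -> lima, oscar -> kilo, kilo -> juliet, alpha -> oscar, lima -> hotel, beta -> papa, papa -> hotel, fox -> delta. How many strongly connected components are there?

2

{fox, beta, lima, mike, papa, delta, hotel} are all mutually reachable — one SCC of size 7.
{kilo, alpha, oscar, juliet} are all mutually reachable — one SCC of size 4.
That gives 2 strongly connected components.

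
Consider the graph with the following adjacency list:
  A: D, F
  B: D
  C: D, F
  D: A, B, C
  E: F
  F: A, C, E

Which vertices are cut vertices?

Removing D increases the component count from 1 to 2, so D is a cut vertex.
Removing F increases the component count from 1 to 2, so F is a cut vertex.
By contrast removing B leaves 1 component; it is not a cut vertex. No other vertex is a cut vertex either.

D, F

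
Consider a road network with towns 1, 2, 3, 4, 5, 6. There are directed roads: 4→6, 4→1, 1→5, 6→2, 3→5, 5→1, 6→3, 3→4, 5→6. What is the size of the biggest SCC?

{1, 3, 4, 5, 6} are all mutually reachable — one SCC of size 5.
{2} is an SCC by itself.
The largest has 5 vertices.

5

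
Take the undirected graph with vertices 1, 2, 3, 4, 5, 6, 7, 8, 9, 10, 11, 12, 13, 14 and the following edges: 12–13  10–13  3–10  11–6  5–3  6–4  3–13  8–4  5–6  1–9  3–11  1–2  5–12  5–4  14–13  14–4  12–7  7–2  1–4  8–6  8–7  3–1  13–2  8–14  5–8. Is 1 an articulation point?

Deleting 1 raises the number of components from 1 to 2, so 1 is a cut vertex.

Yes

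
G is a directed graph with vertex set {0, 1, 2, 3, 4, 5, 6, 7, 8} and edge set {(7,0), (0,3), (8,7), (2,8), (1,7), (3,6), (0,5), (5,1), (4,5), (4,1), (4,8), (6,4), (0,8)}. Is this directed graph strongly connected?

There is no directed path from 7 to 2, so the graph is not strongly connected.

No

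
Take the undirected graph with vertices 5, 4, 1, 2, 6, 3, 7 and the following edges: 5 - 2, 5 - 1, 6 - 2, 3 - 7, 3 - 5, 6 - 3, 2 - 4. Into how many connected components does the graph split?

Starting from 1 we can reach 1, 2, 3, 4, 5, 6, 7. That is one component of size 7.
Total: 1 component.

1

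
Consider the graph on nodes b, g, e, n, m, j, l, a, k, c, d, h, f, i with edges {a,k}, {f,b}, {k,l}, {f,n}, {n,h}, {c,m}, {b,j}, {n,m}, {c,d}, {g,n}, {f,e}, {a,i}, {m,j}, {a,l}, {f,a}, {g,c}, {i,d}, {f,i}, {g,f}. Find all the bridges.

The edges on the cycle a-k-l-a are not bridges since each lies on that cycle.
But removing n - h disconnects n from h; removing e - f disconnects e from f — these are bridges.

e-f, h-n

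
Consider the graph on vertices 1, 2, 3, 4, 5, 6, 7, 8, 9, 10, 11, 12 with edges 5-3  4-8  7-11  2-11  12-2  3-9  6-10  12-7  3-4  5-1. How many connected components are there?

Starting from 6 we can reach 6, 10. That is one component of size 2.
Starting from 2 we can reach 2, 7, 11, 12. That is one component of size 4.
Starting from 1 we can reach 1, 3, 4, 5, 8, 9. That is one component of size 6.
Total: 3 components.

3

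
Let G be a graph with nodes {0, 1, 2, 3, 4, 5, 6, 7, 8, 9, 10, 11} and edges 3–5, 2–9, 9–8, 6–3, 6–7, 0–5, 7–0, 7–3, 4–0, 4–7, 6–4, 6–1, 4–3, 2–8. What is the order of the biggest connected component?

10 is isolated — a component by itself.
11 is isolated — a component by itself.
Starting from 2 we can reach 2, 8, 9. That is one component of size 3.
Starting from 0 we can reach 0, 1, 3, 4, 5, 6, 7. That is one component of size 7.
The largest has 7 vertices.

7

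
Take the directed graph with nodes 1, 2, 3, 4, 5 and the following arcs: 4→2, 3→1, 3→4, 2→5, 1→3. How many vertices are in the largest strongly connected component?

{1, 3} are all mutually reachable — one SCC of size 2.
{5} is an SCC by itself.
{2} is an SCC by itself.
{4} is an SCC by itself.
The largest has 2 vertices.

2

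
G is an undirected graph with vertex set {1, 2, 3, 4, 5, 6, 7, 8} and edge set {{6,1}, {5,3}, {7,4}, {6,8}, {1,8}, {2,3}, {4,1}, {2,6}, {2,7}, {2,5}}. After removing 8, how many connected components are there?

With 8 gone, the remaining components are: {1, 2, 3, 4, 5, 6, 7}.
That is 1 component.

1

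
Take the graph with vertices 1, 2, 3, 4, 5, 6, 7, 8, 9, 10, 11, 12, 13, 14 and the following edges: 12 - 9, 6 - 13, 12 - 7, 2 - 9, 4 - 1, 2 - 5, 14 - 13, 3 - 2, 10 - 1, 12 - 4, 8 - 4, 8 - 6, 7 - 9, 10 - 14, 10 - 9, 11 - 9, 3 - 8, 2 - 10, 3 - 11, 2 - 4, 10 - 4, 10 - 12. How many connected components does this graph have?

1

Starting from 1 we can reach 1, 2, 3, 4, 5, 6, 7, 8, 9, 10, 11, 12, 13, 14. That is one component of size 14.
Total: 1 component.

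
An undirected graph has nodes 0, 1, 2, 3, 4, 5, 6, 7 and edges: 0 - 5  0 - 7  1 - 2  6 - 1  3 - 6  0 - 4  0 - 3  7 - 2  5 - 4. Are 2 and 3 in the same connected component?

Yes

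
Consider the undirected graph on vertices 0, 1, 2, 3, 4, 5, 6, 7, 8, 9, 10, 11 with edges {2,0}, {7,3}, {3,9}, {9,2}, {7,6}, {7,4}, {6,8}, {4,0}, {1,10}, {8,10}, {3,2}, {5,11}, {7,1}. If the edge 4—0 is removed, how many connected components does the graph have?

2

4 and 0 are still connected via 4-7-3-2-0, so the component count stays at 2.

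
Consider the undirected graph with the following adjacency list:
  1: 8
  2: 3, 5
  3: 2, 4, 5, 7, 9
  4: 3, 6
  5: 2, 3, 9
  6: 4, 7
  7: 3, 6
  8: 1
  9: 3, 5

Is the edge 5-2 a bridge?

No

After removing 5-2, the path 5-3-2 still connects them, so the edge is not a bridge.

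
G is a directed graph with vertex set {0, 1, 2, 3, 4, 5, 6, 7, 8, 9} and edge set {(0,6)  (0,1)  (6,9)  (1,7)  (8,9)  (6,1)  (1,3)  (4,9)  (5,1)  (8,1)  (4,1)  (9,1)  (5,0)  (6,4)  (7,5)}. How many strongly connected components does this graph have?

4

{0, 1, 4, 5, 6, 7, 9} are all mutually reachable — one SCC of size 7.
{8} is an SCC by itself.
{2} is an SCC by itself.
{3} is an SCC by itself.
That gives 4 strongly connected components.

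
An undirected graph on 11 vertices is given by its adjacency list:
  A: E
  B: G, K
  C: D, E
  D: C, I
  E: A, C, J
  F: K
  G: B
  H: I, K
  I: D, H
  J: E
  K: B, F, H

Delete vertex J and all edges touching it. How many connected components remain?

1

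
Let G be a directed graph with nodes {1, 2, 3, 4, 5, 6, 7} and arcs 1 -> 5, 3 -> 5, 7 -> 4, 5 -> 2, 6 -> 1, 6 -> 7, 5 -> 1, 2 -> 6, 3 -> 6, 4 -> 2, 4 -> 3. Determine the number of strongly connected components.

1

{1, 2, 3, 4, 5, 6, 7} are all mutually reachable — one SCC of size 7.
That gives 1 strongly connected component.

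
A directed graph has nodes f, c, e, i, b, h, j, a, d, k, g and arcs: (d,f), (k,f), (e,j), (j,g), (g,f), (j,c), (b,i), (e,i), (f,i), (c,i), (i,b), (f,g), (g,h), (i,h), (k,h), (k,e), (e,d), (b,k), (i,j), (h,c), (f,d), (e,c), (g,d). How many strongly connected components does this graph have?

2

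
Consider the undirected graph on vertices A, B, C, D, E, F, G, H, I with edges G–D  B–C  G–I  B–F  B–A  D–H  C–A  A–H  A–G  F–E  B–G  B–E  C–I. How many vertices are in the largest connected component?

9

Starting from A we can reach A, B, C, D, E, F, G, H, I. That is one component of size 9.
The largest has 9 vertices.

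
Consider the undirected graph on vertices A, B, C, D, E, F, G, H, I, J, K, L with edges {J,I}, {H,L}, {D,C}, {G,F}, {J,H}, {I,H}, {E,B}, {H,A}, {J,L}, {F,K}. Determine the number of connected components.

Starting from C we can reach C, D. That is one component of size 2.
Starting from B we can reach B, E. That is one component of size 2.
Starting from F we can reach F, G, K. That is one component of size 3.
Starting from A we can reach A, H, I, J, L. That is one component of size 5.
Total: 4 components.

4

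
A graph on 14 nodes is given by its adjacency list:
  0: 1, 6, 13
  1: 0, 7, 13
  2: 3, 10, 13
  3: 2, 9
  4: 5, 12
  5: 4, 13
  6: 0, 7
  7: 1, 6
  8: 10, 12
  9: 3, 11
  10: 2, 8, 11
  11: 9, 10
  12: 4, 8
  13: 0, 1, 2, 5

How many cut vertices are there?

Removing 13 increases the component count from 1 to 2, so 13 is a cut vertex.
By contrast removing 3 leaves 1 component; it is not a cut vertex. No other vertex is a cut vertex either.

1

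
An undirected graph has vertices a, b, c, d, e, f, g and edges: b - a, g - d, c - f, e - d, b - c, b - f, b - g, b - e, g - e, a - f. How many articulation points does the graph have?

1

Removing b increases the component count from 1 to 2, so b is a cut vertex.
By contrast removing c leaves 1 component; it is not a cut vertex. No other vertex is a cut vertex either.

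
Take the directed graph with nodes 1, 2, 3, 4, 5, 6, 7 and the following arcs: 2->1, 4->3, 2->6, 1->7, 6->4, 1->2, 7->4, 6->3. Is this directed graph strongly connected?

There is no directed path from 5 to 1, so the graph is not strongly connected.

No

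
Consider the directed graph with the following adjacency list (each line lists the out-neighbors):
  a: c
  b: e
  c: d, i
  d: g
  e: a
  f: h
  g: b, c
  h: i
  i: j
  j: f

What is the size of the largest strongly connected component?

6

{a, b, c, d, e, g} are all mutually reachable — one SCC of size 6.
{f, h, i, j} are all mutually reachable — one SCC of size 4.
The largest has 6 vertices.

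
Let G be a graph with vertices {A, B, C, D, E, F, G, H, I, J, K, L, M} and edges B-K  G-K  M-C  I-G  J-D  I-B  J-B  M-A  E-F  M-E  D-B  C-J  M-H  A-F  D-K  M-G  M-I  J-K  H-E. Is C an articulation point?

No

Deleting C leaves 2 components (was 2), so C is not a cut vertex.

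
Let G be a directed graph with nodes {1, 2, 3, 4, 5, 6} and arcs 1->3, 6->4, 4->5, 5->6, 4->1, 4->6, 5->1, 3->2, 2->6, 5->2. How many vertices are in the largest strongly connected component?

{1, 2, 3, 4, 5, 6} are all mutually reachable — one SCC of size 6.
The largest has 6 vertices.

6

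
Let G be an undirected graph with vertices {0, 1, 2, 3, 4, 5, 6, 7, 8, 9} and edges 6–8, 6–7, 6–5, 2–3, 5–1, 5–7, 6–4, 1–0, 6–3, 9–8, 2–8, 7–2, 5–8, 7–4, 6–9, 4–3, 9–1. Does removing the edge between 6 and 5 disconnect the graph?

No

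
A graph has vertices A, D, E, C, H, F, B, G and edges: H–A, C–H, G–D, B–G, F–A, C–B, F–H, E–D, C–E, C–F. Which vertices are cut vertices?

C

Removing C increases the component count from 1 to 2, so C is a cut vertex.
By contrast removing F leaves 1 component; it is not a cut vertex. No other vertex is a cut vertex either.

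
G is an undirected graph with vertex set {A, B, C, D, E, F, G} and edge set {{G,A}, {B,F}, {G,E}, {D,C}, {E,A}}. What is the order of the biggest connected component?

Starting from C we can reach C, D. That is one component of size 2.
Starting from B we can reach B, F. That is one component of size 2.
Starting from A we can reach A, E, G. That is one component of size 3.
The largest has 3 vertices.

3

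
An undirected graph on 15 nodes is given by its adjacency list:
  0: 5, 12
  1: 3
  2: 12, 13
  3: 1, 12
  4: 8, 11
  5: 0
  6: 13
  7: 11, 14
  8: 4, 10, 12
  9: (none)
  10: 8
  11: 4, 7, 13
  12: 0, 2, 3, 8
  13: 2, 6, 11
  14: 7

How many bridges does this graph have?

The edges on the cycle 12-2-13-11-4-8-12 are not bridges since each lies on that cycle.
But removing 1-3 disconnects 1 from 3; removing 11-7 disconnects 11 from 7; removing 14-7 disconnects 14 from 7; removing 13-6 disconnects 13 from 6 — these are bridges.
In total 8 edges are bridges.

8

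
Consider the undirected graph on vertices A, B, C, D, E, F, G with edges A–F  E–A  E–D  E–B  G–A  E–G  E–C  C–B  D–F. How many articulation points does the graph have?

Removing E increases the component count from 1 to 2, so E is a cut vertex.
By contrast removing G leaves 1 component; it is not a cut vertex. No other vertex is a cut vertex either.

1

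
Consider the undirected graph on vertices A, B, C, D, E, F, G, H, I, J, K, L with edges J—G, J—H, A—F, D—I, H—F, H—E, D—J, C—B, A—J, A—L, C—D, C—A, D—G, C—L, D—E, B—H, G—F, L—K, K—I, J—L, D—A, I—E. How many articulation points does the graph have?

Removing D, for instance, still leaves 1 component. No single vertex removal increases the component count — the graph has no articulation points.

0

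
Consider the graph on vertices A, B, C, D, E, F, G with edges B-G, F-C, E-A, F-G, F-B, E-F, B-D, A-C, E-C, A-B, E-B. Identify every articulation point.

B

Removing B increases the component count from 1 to 2, so B is a cut vertex.
By contrast removing A leaves 1 component; it is not a cut vertex. No other vertex is a cut vertex either.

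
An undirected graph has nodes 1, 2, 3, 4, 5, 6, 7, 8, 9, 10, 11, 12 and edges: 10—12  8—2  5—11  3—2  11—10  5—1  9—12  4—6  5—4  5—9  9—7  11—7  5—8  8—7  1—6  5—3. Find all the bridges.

The edges on the cycle 5-3-2-8-5 are not bridges since each lies on that cycle.
Every edge lies on some cycle, so there are no bridges.

none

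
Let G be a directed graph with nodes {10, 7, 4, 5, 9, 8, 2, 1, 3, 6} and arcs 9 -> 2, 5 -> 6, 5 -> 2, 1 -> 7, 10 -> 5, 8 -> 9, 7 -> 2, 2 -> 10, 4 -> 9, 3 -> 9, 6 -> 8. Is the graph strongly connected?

No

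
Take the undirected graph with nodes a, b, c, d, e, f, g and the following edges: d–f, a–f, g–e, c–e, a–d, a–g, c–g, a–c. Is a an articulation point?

Deleting a raises the number of components from 2 to 3, so a is a cut vertex.

Yes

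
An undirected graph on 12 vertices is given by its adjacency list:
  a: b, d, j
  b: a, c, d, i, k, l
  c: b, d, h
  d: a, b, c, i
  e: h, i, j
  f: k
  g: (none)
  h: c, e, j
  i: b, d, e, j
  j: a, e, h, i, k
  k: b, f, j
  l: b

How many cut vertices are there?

Removing b increases the component count from 2 to 3, so b is a cut vertex.
Removing k increases the component count from 2 to 3, so k is a cut vertex.
By contrast removing j leaves 2 components; it is not a cut vertex. No other vertex is a cut vertex either.

2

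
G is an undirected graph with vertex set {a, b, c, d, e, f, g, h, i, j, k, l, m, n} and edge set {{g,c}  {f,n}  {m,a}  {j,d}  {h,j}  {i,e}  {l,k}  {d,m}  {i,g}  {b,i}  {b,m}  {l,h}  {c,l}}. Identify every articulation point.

Removing i increases the component count from 2 to 3, so i is a cut vertex.
Removing l increases the component count from 2 to 3, so l is a cut vertex.
Removing m increases the component count from 2 to 3, so m is a cut vertex.
By contrast removing h leaves 2 components; it is not a cut vertex. No other vertex is a cut vertex either.

i, l, m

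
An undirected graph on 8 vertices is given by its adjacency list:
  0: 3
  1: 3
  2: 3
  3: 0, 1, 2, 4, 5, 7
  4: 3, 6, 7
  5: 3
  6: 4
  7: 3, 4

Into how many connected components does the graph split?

1

Starting from 0 we can reach 0, 1, 2, 3, 4, 5, 6, 7. That is one component of size 8.
Total: 1 component.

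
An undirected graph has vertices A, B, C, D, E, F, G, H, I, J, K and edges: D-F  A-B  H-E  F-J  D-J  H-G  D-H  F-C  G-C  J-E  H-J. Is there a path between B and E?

The component containing B is {A, B}, and E is not in it.

No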